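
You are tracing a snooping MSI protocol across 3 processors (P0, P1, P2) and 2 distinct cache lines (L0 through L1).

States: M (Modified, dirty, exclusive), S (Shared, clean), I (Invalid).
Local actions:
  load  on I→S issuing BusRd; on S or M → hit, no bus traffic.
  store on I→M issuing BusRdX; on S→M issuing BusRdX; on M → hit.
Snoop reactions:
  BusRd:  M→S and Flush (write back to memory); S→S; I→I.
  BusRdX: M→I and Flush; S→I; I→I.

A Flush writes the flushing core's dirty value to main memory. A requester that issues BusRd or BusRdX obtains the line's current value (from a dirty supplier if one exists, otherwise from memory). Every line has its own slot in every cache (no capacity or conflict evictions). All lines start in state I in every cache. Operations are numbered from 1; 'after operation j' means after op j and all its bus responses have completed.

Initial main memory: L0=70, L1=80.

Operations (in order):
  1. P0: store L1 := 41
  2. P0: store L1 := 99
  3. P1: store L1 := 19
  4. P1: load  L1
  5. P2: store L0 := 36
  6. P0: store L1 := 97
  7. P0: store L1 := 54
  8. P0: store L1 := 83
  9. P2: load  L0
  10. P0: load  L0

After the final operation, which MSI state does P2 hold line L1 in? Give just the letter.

step 1: P0: store L1 := 41  ⟶  MII  (L1)  txn=BusRdX  M[L1]=80
step 2: P0: store L1 := 99  ⟶  MII  (L1)  txn=∅  M[L1]=80
step 3: P1: store L1 := 19  ⟶  IMI  (L1)  txn=BusRdX+Flush  M[L1]=99
step 4: P1: load  L1  ⟶  IMI  (L1)  txn=∅  M[L1]=99
step 5: P2: store L0 := 36  ⟶  IIM  (L0)  txn=BusRdX  M[L0]=70
step 6: P0: store L1 := 97  ⟶  MII  (L1)  txn=BusRdX+Flush  M[L1]=19
step 7: P0: store L1 := 54  ⟶  MII  (L1)  txn=∅  M[L1]=19
step 8: P0: store L1 := 83  ⟶  MII  (L1)  txn=∅  M[L1]=19
step 9: P2: load  L0  ⟶  IIM  (L0)  txn=∅  M[L0]=70
step 10: P0: load  L0  ⟶  SIS  (L0)  txn=BusRd+Flush  M[L0]=36

state = I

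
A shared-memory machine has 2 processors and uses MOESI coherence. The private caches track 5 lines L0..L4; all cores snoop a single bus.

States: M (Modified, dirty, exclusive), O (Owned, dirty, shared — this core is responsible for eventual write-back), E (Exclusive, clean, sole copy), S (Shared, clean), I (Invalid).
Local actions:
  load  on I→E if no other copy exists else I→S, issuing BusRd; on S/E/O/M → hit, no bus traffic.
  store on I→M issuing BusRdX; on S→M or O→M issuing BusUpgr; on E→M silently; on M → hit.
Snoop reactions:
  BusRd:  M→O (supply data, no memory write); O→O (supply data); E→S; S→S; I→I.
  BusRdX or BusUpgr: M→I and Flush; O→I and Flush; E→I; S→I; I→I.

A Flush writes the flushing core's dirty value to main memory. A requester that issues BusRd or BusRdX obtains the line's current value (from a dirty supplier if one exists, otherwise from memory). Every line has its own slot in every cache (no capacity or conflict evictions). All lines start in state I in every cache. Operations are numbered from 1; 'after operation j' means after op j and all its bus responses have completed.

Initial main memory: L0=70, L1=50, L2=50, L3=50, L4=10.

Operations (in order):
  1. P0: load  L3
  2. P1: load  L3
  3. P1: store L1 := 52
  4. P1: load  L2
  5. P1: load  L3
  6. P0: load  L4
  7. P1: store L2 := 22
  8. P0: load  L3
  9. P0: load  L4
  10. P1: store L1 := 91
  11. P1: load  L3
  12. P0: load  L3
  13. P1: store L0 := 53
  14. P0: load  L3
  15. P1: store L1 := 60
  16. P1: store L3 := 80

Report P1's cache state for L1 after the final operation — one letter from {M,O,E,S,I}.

state = M

[1] P0: load  L3 | P0:E(50), P1:I | bus: BusRd
[2] P1: load  L3 | P0:S(50), P1:S(50) | bus: BusRd
[3] P1: store L1 := 52 | P0:I, P1:M(52) | bus: BusRdX
[4] P1: load  L2 | P0:I, P1:E(50) | bus: BusRd
[5] P1: load  L3 | P0:S(50), P1:S(50) | bus: none
[6] P0: load  L4 | P0:E(10), P1:I | bus: BusRd
[7] P1: store L2 := 22 | P0:I, P1:M(22) | bus: none
[8] P0: load  L3 | P0:S(50), P1:S(50) | bus: none
[9] P0: load  L4 | P0:E(10), P1:I | bus: none
[10] P1: store L1 := 91 | P0:I, P1:M(91) | bus: none
[11] P1: load  L3 | P0:S(50), P1:S(50) | bus: none
[12] P0: load  L3 | P0:S(50), P1:S(50) | bus: none
[13] P1: store L0 := 53 | P0:I, P1:M(53) | bus: BusRdX
[14] P0: load  L3 | P0:S(50), P1:S(50) | bus: none
[15] P1: store L1 := 60 | P0:I, P1:M(60) | bus: none
[16] P1: store L3 := 80 | P0:I, P1:M(80) | bus: BusUpgr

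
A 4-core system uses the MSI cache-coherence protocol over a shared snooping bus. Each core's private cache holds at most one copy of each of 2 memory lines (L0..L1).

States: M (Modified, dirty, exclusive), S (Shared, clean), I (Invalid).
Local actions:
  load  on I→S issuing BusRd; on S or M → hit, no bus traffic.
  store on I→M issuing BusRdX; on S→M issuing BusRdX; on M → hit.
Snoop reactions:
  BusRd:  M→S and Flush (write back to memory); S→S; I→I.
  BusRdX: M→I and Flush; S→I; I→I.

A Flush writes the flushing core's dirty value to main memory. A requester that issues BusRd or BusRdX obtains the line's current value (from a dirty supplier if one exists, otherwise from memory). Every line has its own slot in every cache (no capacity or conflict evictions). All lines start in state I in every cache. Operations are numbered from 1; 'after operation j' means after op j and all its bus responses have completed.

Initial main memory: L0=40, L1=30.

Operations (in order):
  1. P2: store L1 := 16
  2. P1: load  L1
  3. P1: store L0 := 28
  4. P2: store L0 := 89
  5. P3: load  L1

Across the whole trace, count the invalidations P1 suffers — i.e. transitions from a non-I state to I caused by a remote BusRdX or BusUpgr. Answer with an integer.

[1] P2: store L1 := 16 | P0:I, P1:I, P2:M(16), P3:I | bus: BusRdX
[2] P1: load  L1 | P0:I, P1:S(16), P2:S(16), P3:I | bus: BusRd,Flush
[3] P1: store L0 := 28 | P0:I, P1:M(28), P2:I, P3:I | bus: BusRdX
[4] P2: store L0 := 89 | P0:I, P1:I, P2:M(89), P3:I | bus: BusRdX,Flush
[5] P3: load  L1 | P0:I, P1:S(16), P2:S(16), P3:S(16) | bus: BusRd

invalidations = 1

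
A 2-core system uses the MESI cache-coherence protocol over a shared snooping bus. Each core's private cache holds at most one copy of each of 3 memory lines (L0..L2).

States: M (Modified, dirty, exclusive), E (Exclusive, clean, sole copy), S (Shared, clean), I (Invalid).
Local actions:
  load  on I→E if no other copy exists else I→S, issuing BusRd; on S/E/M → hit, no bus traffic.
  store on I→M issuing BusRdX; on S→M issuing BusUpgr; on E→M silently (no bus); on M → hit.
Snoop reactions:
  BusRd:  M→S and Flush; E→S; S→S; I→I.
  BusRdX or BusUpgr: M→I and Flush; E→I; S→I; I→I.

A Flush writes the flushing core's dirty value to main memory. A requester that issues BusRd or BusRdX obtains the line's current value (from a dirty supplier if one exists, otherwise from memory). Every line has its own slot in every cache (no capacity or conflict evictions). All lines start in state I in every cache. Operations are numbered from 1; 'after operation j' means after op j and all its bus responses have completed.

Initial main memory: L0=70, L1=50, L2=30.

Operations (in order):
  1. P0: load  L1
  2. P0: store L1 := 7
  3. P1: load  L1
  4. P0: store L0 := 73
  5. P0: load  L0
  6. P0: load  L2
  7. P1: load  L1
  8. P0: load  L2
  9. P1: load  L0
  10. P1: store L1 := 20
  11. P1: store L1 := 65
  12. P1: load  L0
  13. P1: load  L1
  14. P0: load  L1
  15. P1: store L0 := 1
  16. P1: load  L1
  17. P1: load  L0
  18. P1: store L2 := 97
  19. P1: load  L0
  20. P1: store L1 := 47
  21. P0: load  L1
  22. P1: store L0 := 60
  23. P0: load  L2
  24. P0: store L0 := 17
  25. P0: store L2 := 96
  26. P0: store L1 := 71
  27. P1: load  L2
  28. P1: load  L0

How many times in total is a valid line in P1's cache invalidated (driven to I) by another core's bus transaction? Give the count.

invalidations = 3

[1] P0: load  L1 | P0:E(50), P1:I | bus: BusRd
[2] P0: store L1 := 7 | P0:M(7), P1:I | bus: none
[3] P1: load  L1 | P0:S(7), P1:S(7) | bus: BusRd,Flush
[4] P0: store L0 := 73 | P0:M(73), P1:I | bus: BusRdX
[5] P0: load  L0 | P0:M(73), P1:I | bus: none
[6] P0: load  L2 | P0:E(30), P1:I | bus: BusRd
[7] P1: load  L1 | P0:S(7), P1:S(7) | bus: none
[8] P0: load  L2 | P0:E(30), P1:I | bus: none
[9] P1: load  L0 | P0:S(73), P1:S(73) | bus: BusRd,Flush
[10] P1: store L1 := 20 | P0:I, P1:M(20) | bus: BusUpgr
[11] P1: store L1 := 65 | P0:I, P1:M(65) | bus: none
[12] P1: load  L0 | P0:S(73), P1:S(73) | bus: none
[13] P1: load  L1 | P0:I, P1:M(65) | bus: none
[14] P0: load  L1 | P0:S(65), P1:S(65) | bus: BusRd,Flush
[15] P1: store L0 := 1 | P0:I, P1:M(1) | bus: BusUpgr
[16] P1: load  L1 | P0:S(65), P1:S(65) | bus: none
[17] P1: load  L0 | P0:I, P1:M(1) | bus: none
[18] P1: store L2 := 97 | P0:I, P1:M(97) | bus: BusRdX
[19] P1: load  L0 | P0:I, P1:M(1) | bus: none
[20] P1: store L1 := 47 | P0:I, P1:M(47) | bus: BusUpgr
[21] P0: load  L1 | P0:S(47), P1:S(47) | bus: BusRd,Flush
[22] P1: store L0 := 60 | P0:I, P1:M(60) | bus: none
[23] P0: load  L2 | P0:S(97), P1:S(97) | bus: BusRd,Flush
[24] P0: store L0 := 17 | P0:M(17), P1:I | bus: BusRdX,Flush
[25] P0: store L2 := 96 | P0:M(96), P1:I | bus: BusUpgr
[26] P0: store L1 := 71 | P0:M(71), P1:I | bus: BusUpgr
[27] P1: load  L2 | P0:S(96), P1:S(96) | bus: BusRd,Flush
[28] P1: load  L0 | P0:S(17), P1:S(17) | bus: BusRd,Flush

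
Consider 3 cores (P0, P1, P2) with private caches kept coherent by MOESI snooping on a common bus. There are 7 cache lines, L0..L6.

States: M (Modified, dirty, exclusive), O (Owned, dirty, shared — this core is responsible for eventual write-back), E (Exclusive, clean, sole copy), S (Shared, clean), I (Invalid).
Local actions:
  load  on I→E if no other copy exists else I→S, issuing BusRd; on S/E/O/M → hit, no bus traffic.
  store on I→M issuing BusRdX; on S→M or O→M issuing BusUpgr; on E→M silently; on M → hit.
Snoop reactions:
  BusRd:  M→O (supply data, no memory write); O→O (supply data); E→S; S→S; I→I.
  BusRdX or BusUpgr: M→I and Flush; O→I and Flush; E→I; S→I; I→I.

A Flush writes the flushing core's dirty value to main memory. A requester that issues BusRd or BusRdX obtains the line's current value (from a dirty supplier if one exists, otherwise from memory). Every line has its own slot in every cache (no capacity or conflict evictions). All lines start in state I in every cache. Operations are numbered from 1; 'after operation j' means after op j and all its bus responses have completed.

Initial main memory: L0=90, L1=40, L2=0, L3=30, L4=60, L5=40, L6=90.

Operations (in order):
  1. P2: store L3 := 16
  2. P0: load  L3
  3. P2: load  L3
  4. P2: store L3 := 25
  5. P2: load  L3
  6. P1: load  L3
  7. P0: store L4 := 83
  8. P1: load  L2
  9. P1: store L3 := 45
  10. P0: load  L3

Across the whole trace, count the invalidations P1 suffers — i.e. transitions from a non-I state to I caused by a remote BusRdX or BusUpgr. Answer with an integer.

  op1 P2: store L3 := 16 → I/I/M on L3; bus BusRdX; mem=30
  op2 P0: load  L3 → S/I/O on L3; bus BusRd; mem=30
  op3 P2: load  L3 → S/I/O on L3; bus (none); mem=30
  op4 P2: store L3 := 25 → I/I/M on L3; bus BusUpgr; mem=30
  op5 P2: load  L3 → I/I/M on L3; bus (none); mem=30
  op6 P1: load  L3 → I/S/O on L3; bus BusRd; mem=30
  op7 P0: store L4 := 83 → M/I/I on L4; bus BusRdX; mem=60
  op8 P1: load  L2 → I/E/I on L2; bus BusRd; mem=0
  op9 P1: store L3 := 45 → I/M/I on L3; bus BusUpgr Flush; mem=25
  op10 P0: load  L3 → S/O/I on L3; bus BusRd; mem=25

invalidations = 0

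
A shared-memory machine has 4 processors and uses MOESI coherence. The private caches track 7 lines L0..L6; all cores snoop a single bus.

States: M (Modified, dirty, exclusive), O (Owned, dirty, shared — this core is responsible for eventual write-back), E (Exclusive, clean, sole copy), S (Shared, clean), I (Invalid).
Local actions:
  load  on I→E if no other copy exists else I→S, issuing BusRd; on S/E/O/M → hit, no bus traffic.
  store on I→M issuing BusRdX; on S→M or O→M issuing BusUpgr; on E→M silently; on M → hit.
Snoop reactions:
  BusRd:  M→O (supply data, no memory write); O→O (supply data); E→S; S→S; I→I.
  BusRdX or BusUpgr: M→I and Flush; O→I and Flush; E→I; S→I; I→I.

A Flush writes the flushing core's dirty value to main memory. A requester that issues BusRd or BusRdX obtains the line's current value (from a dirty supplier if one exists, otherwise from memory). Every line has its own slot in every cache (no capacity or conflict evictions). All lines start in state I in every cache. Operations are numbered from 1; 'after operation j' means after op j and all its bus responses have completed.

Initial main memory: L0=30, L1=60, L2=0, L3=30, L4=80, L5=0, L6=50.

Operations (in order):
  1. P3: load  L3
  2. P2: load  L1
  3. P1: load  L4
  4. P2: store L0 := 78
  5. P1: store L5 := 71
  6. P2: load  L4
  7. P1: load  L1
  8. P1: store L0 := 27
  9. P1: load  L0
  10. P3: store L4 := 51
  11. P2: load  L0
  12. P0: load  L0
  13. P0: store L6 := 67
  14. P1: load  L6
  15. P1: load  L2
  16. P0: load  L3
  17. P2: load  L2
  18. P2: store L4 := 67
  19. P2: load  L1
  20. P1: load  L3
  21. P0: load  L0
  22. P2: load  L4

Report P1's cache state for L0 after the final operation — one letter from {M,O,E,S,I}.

state = O

step 1: P3: load  L3  ⟶  IIIE  (L3)  txn=BusRd  M[L3]=30
step 2: P2: load  L1  ⟶  IIEI  (L1)  txn=BusRd  M[L1]=60
step 3: P1: load  L4  ⟶  IEII  (L4)  txn=BusRd  M[L4]=80
step 4: P2: store L0 := 78  ⟶  IIMI  (L0)  txn=BusRdX  M[L0]=30
step 5: P1: store L5 := 71  ⟶  IMII  (L5)  txn=BusRdX  M[L5]=0
step 6: P2: load  L4  ⟶  ISSI  (L4)  txn=BusRd  M[L4]=80
step 7: P1: load  L1  ⟶  ISSI  (L1)  txn=BusRd  M[L1]=60
step 8: P1: store L0 := 27  ⟶  IMII  (L0)  txn=BusRdX+Flush  M[L0]=78
step 9: P1: load  L0  ⟶  IMII  (L0)  txn=∅  M[L0]=78
step 10: P3: store L4 := 51  ⟶  IIIM  (L4)  txn=BusRdX  M[L4]=80
step 11: P2: load  L0  ⟶  IOSI  (L0)  txn=BusRd  M[L0]=78
step 12: P0: load  L0  ⟶  SOSI  (L0)  txn=BusRd  M[L0]=78
step 13: P0: store L6 := 67  ⟶  MIII  (L6)  txn=BusRdX  M[L6]=50
step 14: P1: load  L6  ⟶  OSII  (L6)  txn=BusRd  M[L6]=50
step 15: P1: load  L2  ⟶  IEII  (L2)  txn=BusRd  M[L2]=0
step 16: P0: load  L3  ⟶  SIIS  (L3)  txn=BusRd  M[L3]=30
step 17: P2: load  L2  ⟶  ISSI  (L2)  txn=BusRd  M[L2]=0
step 18: P2: store L4 := 67  ⟶  IIMI  (L4)  txn=BusRdX+Flush  M[L4]=51
step 19: P2: load  L1  ⟶  ISSI  (L1)  txn=∅  M[L1]=60
step 20: P1: load  L3  ⟶  SSIS  (L3)  txn=BusRd  M[L3]=30
step 21: P0: load  L0  ⟶  SOSI  (L0)  txn=∅  M[L0]=78
step 22: P2: load  L4  ⟶  IIMI  (L4)  txn=∅  M[L4]=51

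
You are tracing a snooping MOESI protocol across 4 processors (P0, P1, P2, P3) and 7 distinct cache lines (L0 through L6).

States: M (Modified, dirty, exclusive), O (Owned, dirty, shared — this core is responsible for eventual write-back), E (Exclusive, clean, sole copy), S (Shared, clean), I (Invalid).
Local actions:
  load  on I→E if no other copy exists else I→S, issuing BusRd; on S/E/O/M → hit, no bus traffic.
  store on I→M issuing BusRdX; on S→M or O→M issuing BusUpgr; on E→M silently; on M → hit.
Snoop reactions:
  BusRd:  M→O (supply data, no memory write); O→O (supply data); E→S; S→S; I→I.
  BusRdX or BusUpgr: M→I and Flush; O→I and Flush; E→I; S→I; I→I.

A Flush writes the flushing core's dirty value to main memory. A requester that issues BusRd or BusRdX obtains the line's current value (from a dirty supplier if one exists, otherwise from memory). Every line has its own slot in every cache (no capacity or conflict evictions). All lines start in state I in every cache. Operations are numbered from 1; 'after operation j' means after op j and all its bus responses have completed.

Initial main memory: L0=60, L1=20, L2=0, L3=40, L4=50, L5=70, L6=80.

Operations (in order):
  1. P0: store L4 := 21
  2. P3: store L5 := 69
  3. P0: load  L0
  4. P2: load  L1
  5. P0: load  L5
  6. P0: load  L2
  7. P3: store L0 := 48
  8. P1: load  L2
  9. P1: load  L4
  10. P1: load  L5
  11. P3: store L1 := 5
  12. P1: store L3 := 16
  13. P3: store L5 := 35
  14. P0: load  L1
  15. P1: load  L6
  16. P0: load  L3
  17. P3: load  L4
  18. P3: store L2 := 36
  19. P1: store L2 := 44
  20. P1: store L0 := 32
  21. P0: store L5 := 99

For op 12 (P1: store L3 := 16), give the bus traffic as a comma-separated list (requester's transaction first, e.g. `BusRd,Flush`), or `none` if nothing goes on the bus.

  op1 P0: store L4 := 21 → M/I/I/I on L4; bus BusRdX; mem=50
  op2 P3: store L5 := 69 → I/I/I/M on L5; bus BusRdX; mem=70
  op3 P0: load  L0 → E/I/I/I on L0; bus BusRd; mem=60
  op4 P2: load  L1 → I/I/E/I on L1; bus BusRd; mem=20
  op5 P0: load  L5 → S/I/I/O on L5; bus BusRd; mem=70
  op6 P0: load  L2 → E/I/I/I on L2; bus BusRd; mem=0
  op7 P3: store L0 := 48 → I/I/I/M on L0; bus BusRdX; mem=60
  op8 P1: load  L2 → S/S/I/I on L2; bus BusRd; mem=0
  op9 P1: load  L4 → O/S/I/I on L4; bus BusRd; mem=50
  op10 P1: load  L5 → S/S/I/O on L5; bus BusRd; mem=70
  op11 P3: store L1 := 5 → I/I/I/M on L1; bus BusRdX; mem=20
  op12 P1: store L3 := 16 → I/M/I/I on L3; bus BusRdX; mem=40
  op13 P3: store L5 := 35 → I/I/I/M on L5; bus BusUpgr; mem=70
  op14 P0: load  L1 → S/I/I/O on L1; bus BusRd; mem=20
  op15 P1: load  L6 → I/E/I/I on L6; bus BusRd; mem=80
  op16 P0: load  L3 → S/O/I/I on L3; bus BusRd; mem=40
  op17 P3: load  L4 → O/S/I/S on L4; bus BusRd; mem=50
  op18 P3: store L2 := 36 → I/I/I/M on L2; bus BusRdX; mem=0
  op19 P1: store L2 := 44 → I/M/I/I on L2; bus BusRdX Flush; mem=36
  op20 P1: store L0 := 32 → I/M/I/I on L0; bus BusRdX Flush; mem=48
  op21 P0: store L5 := 99 → M/I/I/I on L5; bus BusRdX Flush; mem=35

bus = BusRdX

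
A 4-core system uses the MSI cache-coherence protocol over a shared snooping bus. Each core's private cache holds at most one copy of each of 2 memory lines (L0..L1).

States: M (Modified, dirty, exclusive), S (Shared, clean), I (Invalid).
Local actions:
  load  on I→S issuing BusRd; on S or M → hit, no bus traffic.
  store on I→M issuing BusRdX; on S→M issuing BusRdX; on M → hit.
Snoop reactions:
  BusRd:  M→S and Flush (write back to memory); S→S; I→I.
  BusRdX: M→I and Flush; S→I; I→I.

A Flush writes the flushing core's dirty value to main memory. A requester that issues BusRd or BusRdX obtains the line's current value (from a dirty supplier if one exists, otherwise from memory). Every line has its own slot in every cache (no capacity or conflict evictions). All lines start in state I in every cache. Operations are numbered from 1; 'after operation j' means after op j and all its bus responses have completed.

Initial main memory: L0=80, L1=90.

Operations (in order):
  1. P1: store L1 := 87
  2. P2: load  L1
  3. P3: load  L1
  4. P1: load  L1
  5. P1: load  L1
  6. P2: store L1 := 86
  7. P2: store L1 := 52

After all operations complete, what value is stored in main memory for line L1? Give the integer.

memory[L1] = 87

  op1 P1: store L1 := 87 → I/M/I/I on L1; bus BusRdX; mem=90
  op2 P2: load  L1 → I/S/S/I on L1; bus BusRd Flush; mem=87
  op3 P3: load  L1 → I/S/S/S on L1; bus BusRd; mem=87
  op4 P1: load  L1 → I/S/S/S on L1; bus (none); mem=87
  op5 P1: load  L1 → I/S/S/S on L1; bus (none); mem=87
  op6 P2: store L1 := 86 → I/I/M/I on L1; bus BusRdX; mem=87
  op7 P2: store L1 := 52 → I/I/M/I on L1; bus (none); mem=87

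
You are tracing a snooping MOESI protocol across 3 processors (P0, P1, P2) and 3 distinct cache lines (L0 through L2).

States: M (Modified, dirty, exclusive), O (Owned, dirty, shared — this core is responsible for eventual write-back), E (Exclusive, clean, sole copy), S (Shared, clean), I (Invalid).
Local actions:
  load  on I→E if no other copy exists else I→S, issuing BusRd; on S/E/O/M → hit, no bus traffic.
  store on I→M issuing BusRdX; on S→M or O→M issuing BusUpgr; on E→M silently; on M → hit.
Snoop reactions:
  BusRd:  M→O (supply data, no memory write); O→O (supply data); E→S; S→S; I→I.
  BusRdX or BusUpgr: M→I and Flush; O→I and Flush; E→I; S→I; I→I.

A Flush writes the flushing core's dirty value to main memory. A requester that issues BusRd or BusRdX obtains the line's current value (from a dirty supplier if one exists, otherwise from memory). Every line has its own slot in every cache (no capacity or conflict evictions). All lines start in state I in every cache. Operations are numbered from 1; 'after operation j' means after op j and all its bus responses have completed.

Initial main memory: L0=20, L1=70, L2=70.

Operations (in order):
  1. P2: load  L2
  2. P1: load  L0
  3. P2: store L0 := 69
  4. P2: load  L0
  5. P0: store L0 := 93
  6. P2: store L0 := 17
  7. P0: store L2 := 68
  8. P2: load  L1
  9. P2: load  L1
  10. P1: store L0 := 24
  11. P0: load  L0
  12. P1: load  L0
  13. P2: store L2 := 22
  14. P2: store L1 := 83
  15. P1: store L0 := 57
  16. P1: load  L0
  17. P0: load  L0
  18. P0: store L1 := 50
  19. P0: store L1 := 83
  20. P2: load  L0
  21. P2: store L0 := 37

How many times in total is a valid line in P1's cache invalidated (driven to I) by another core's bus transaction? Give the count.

step 1: P2: load  L2  ⟶  IIE  (L2)  txn=BusRd  M[L2]=70
step 2: P1: load  L0  ⟶  IEI  (L0)  txn=BusRd  M[L0]=20
step 3: P2: store L0 := 69  ⟶  IIM  (L0)  txn=BusRdX  M[L0]=20
step 4: P2: load  L0  ⟶  IIM  (L0)  txn=∅  M[L0]=20
step 5: P0: store L0 := 93  ⟶  MII  (L0)  txn=BusRdX+Flush  M[L0]=69
step 6: P2: store L0 := 17  ⟶  IIM  (L0)  txn=BusRdX+Flush  M[L0]=93
step 7: P0: store L2 := 68  ⟶  MII  (L2)  txn=BusRdX  M[L2]=70
step 8: P2: load  L1  ⟶  IIE  (L1)  txn=BusRd  M[L1]=70
step 9: P2: load  L1  ⟶  IIE  (L1)  txn=∅  M[L1]=70
step 10: P1: store L0 := 24  ⟶  IMI  (L0)  txn=BusRdX+Flush  M[L0]=17
step 11: P0: load  L0  ⟶  SOI  (L0)  txn=BusRd  M[L0]=17
step 12: P1: load  L0  ⟶  SOI  (L0)  txn=∅  M[L0]=17
step 13: P2: store L2 := 22  ⟶  IIM  (L2)  txn=BusRdX+Flush  M[L2]=68
step 14: P2: store L1 := 83  ⟶  IIM  (L1)  txn=∅  M[L1]=70
step 15: P1: store L0 := 57  ⟶  IMI  (L0)  txn=BusUpgr  M[L0]=17
step 16: P1: load  L0  ⟶  IMI  (L0)  txn=∅  M[L0]=17
step 17: P0: load  L0  ⟶  SOI  (L0)  txn=BusRd  M[L0]=17
step 18: P0: store L1 := 50  ⟶  MII  (L1)  txn=BusRdX+Flush  M[L1]=83
step 19: P0: store L1 := 83  ⟶  MII  (L1)  txn=∅  M[L1]=83
step 20: P2: load  L0  ⟶  SOS  (L0)  txn=BusRd  M[L0]=17
step 21: P2: store L0 := 37  ⟶  IIM  (L0)  txn=BusUpgr+Flush  M[L0]=57

invalidations = 2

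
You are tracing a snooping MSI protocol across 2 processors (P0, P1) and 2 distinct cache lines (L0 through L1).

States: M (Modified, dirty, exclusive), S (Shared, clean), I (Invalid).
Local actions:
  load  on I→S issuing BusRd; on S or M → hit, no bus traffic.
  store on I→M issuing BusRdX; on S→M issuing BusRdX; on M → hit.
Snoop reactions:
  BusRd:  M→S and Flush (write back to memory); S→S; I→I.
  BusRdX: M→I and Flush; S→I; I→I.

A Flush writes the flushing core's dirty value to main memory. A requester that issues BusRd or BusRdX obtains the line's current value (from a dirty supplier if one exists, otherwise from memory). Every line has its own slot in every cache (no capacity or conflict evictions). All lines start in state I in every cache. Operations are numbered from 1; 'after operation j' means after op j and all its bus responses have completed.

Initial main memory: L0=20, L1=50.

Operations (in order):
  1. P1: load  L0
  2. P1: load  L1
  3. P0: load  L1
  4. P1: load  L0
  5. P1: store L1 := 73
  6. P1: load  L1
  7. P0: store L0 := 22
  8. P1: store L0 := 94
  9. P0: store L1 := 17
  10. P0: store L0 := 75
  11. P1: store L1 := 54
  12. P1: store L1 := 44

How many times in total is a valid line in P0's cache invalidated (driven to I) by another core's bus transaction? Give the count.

[1] P1: load  L0 | P0:I, P1:S(20) | bus: BusRd
[2] P1: load  L1 | P0:I, P1:S(50) | bus: BusRd
[3] P0: load  L1 | P0:S(50), P1:S(50) | bus: BusRd
[4] P1: load  L0 | P0:I, P1:S(20) | bus: none
[5] P1: store L1 := 73 | P0:I, P1:M(73) | bus: BusRdX
[6] P1: load  L1 | P0:I, P1:M(73) | bus: none
[7] P0: store L0 := 22 | P0:M(22), P1:I | bus: BusRdX
[8] P1: store L0 := 94 | P0:I, P1:M(94) | bus: BusRdX,Flush
[9] P0: store L1 := 17 | P0:M(17), P1:I | bus: BusRdX,Flush
[10] P0: store L0 := 75 | P0:M(75), P1:I | bus: BusRdX,Flush
[11] P1: store L1 := 54 | P0:I, P1:M(54) | bus: BusRdX,Flush
[12] P1: store L1 := 44 | P0:I, P1:M(44) | bus: none

invalidations = 3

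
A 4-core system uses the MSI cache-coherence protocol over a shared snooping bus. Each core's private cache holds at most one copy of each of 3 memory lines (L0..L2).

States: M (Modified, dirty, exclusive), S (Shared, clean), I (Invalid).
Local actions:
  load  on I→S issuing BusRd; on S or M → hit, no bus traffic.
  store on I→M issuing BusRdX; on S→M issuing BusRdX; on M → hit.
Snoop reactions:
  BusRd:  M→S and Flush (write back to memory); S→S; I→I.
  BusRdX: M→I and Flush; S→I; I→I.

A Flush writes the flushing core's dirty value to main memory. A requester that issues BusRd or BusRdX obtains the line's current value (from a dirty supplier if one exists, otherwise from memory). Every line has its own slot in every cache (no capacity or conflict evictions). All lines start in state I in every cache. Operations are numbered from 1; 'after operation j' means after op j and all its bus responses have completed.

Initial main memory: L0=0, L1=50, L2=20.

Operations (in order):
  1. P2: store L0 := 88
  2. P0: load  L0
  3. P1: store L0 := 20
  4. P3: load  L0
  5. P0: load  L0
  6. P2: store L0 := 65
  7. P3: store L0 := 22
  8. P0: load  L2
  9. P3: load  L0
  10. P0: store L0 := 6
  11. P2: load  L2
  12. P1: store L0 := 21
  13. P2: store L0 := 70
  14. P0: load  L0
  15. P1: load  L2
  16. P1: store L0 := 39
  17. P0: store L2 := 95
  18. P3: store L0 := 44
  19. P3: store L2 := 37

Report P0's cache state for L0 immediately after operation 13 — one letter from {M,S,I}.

state = I

1. P2: store L0 := 88  bus=[BusRdX]  L0: P0=I P1=I P2=M P3=I  mem[L0]=0
2. P0: load  L0  bus=[BusRd,Flush]  L0: P0=S P1=I P2=S P3=I  mem[L0]=88
3. P1: store L0 := 20  bus=[BusRdX]  L0: P0=I P1=M P2=I P3=I  mem[L0]=88
4. P3: load  L0  bus=[BusRd,Flush]  L0: P0=I P1=S P2=I P3=S  mem[L0]=20
5. P0: load  L0  bus=[BusRd]  L0: P0=S P1=S P2=I P3=S  mem[L0]=20
6. P2: store L0 := 65  bus=[BusRdX]  L0: P0=I P1=I P2=M P3=I  mem[L0]=20
7. P3: store L0 := 22  bus=[BusRdX,Flush]  L0: P0=I P1=I P2=I P3=M  mem[L0]=65
8. P0: load  L2  bus=[BusRd]  L2: P0=S P1=I P2=I P3=I  mem[L2]=20
9. P3: load  L0  bus=[-]  L0: P0=I P1=I P2=I P3=M  mem[L0]=65
10. P0: store L0 := 6  bus=[BusRdX,Flush]  L0: P0=M P1=I P2=I P3=I  mem[L0]=22
11. P2: load  L2  bus=[BusRd]  L2: P0=S P1=I P2=S P3=I  mem[L2]=20
12. P1: store L0 := 21  bus=[BusRdX,Flush]  L0: P0=I P1=M P2=I P3=I  mem[L0]=6
13. P2: store L0 := 70  bus=[BusRdX,Flush]  L0: P0=I P1=I P2=M P3=I  mem[L0]=21
14. P0: load  L0  bus=[BusRd,Flush]  L0: P0=S P1=I P2=S P3=I  mem[L0]=70
15. P1: load  L2  bus=[BusRd]  L2: P0=S P1=S P2=S P3=I  mem[L2]=20
16. P1: store L0 := 39  bus=[BusRdX]  L0: P0=I P1=M P2=I P3=I  mem[L0]=70
17. P0: store L2 := 95  bus=[BusRdX]  L2: P0=M P1=I P2=I P3=I  mem[L2]=20
18. P3: store L0 := 44  bus=[BusRdX,Flush]  L0: P0=I P1=I P2=I P3=M  mem[L0]=39
19. P3: store L2 := 37  bus=[BusRdX,Flush]  L2: P0=I P1=I P2=I P3=M  mem[L2]=95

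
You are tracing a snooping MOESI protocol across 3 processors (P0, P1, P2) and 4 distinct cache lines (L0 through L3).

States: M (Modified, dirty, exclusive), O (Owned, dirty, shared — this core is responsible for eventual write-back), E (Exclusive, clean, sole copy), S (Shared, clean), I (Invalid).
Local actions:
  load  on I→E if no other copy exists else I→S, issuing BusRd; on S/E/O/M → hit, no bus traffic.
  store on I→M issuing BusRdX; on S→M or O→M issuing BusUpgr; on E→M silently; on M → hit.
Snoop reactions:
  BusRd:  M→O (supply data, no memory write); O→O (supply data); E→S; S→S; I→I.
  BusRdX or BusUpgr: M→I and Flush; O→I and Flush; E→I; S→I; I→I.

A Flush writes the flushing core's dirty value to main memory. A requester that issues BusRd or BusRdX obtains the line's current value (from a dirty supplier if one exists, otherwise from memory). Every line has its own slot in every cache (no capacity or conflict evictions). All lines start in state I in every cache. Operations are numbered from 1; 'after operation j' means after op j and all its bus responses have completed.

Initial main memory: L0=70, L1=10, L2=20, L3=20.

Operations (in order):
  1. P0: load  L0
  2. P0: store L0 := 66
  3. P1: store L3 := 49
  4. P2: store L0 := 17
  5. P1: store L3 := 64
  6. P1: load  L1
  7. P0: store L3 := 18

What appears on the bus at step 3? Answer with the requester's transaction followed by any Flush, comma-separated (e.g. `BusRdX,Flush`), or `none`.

[1] P0: load  L0 | P0:E(70), P1:I, P2:I | bus: BusRd
[2] P0: store L0 := 66 | P0:M(66), P1:I, P2:I | bus: none
[3] P1: store L3 := 49 | P0:I, P1:M(49), P2:I | bus: BusRdX
[4] P2: store L0 := 17 | P0:I, P1:I, P2:M(17) | bus: BusRdX,Flush
[5] P1: store L3 := 64 | P0:I, P1:M(64), P2:I | bus: none
[6] P1: load  L1 | P0:I, P1:E(10), P2:I | bus: BusRd
[7] P0: store L3 := 18 | P0:M(18), P1:I, P2:I | bus: BusRdX,Flush

bus = BusRdX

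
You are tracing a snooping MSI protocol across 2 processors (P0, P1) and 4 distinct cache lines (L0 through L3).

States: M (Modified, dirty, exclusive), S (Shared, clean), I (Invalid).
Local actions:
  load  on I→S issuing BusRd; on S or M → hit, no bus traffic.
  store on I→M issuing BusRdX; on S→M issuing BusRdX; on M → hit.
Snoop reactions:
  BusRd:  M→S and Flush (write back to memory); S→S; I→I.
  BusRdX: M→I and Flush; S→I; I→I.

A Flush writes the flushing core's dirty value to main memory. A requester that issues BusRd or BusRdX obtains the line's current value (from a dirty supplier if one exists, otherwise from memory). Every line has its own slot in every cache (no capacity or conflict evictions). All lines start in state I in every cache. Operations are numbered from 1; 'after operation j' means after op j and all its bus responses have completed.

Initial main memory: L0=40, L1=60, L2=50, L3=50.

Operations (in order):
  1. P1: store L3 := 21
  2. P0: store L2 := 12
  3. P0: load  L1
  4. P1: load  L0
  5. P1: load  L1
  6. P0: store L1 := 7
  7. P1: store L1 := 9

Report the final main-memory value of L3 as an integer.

memory[L3] = 50

[1] P1: store L3 := 21 | P0:I, P1:M(21) | bus: BusRdX
[2] P0: store L2 := 12 | P0:M(12), P1:I | bus: BusRdX
[3] P0: load  L1 | P0:S(60), P1:I | bus: BusRd
[4] P1: load  L0 | P0:I, P1:S(40) | bus: BusRd
[5] P1: load  L1 | P0:S(60), P1:S(60) | bus: BusRd
[6] P0: store L1 := 7 | P0:M(7), P1:I | bus: BusRdX
[7] P1: store L1 := 9 | P0:I, P1:M(9) | bus: BusRdX,Flush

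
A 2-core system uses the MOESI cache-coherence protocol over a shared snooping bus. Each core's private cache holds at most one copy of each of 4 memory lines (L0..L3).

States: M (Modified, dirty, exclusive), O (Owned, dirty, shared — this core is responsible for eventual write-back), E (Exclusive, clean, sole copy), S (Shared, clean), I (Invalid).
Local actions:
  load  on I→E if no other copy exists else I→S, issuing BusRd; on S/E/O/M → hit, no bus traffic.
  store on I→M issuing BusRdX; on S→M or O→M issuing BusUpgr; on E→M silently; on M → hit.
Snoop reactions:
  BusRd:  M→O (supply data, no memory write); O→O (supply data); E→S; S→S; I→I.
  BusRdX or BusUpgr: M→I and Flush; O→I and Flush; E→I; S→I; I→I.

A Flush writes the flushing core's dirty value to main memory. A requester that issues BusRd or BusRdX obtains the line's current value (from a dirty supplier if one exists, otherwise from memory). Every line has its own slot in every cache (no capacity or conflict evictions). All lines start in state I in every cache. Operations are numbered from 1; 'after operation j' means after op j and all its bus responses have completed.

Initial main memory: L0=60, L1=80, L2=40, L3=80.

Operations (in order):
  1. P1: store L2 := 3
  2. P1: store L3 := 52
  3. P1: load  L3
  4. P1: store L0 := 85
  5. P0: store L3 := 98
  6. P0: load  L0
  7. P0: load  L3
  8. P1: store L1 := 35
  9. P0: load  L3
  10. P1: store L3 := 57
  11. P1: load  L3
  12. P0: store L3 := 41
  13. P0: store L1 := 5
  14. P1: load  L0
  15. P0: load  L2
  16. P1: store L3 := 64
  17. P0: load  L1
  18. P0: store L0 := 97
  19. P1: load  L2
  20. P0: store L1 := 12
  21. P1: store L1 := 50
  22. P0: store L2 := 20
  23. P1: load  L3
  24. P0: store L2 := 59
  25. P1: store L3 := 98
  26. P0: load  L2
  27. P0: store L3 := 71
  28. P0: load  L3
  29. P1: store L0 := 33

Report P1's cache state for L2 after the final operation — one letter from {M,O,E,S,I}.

state = I

step 1: P1: store L2 := 3  ⟶  IM  (L2)  txn=BusRdX  M[L2]=40
step 2: P1: store L3 := 52  ⟶  IM  (L3)  txn=BusRdX  M[L3]=80
step 3: P1: load  L3  ⟶  IM  (L3)  txn=∅  M[L3]=80
step 4: P1: store L0 := 85  ⟶  IM  (L0)  txn=BusRdX  M[L0]=60
step 5: P0: store L3 := 98  ⟶  MI  (L3)  txn=BusRdX+Flush  M[L3]=52
step 6: P0: load  L0  ⟶  SO  (L0)  txn=BusRd  M[L0]=60
step 7: P0: load  L3  ⟶  MI  (L3)  txn=∅  M[L3]=52
step 8: P1: store L1 := 35  ⟶  IM  (L1)  txn=BusRdX  M[L1]=80
step 9: P0: load  L3  ⟶  MI  (L3)  txn=∅  M[L3]=52
step 10: P1: store L3 := 57  ⟶  IM  (L3)  txn=BusRdX+Flush  M[L3]=98
step 11: P1: load  L3  ⟶  IM  (L3)  txn=∅  M[L3]=98
step 12: P0: store L3 := 41  ⟶  MI  (L3)  txn=BusRdX+Flush  M[L3]=57
step 13: P0: store L1 := 5  ⟶  MI  (L1)  txn=BusRdX+Flush  M[L1]=35
step 14: P1: load  L0  ⟶  SO  (L0)  txn=∅  M[L0]=60
step 15: P0: load  L2  ⟶  SO  (L2)  txn=BusRd  M[L2]=40
step 16: P1: store L3 := 64  ⟶  IM  (L3)  txn=BusRdX+Flush  M[L3]=41
step 17: P0: load  L1  ⟶  MI  (L1)  txn=∅  M[L1]=35
step 18: P0: store L0 := 97  ⟶  MI  (L0)  txn=BusUpgr+Flush  M[L0]=85
step 19: P1: load  L2  ⟶  SO  (L2)  txn=∅  M[L2]=40
step 20: P0: store L1 := 12  ⟶  MI  (L1)  txn=∅  M[L1]=35
step 21: P1: store L1 := 50  ⟶  IM  (L1)  txn=BusRdX+Flush  M[L1]=12
step 22: P0: store L2 := 20  ⟶  MI  (L2)  txn=BusUpgr+Flush  M[L2]=3
step 23: P1: load  L3  ⟶  IM  (L3)  txn=∅  M[L3]=41
step 24: P0: store L2 := 59  ⟶  MI  (L2)  txn=∅  M[L2]=3
step 25: P1: store L3 := 98  ⟶  IM  (L3)  txn=∅  M[L3]=41
step 26: P0: load  L2  ⟶  MI  (L2)  txn=∅  M[L2]=3
step 27: P0: store L3 := 71  ⟶  MI  (L3)  txn=BusRdX+Flush  M[L3]=98
step 28: P0: load  L3  ⟶  MI  (L3)  txn=∅  M[L3]=98
step 29: P1: store L0 := 33  ⟶  IM  (L0)  txn=BusRdX+Flush  M[L0]=97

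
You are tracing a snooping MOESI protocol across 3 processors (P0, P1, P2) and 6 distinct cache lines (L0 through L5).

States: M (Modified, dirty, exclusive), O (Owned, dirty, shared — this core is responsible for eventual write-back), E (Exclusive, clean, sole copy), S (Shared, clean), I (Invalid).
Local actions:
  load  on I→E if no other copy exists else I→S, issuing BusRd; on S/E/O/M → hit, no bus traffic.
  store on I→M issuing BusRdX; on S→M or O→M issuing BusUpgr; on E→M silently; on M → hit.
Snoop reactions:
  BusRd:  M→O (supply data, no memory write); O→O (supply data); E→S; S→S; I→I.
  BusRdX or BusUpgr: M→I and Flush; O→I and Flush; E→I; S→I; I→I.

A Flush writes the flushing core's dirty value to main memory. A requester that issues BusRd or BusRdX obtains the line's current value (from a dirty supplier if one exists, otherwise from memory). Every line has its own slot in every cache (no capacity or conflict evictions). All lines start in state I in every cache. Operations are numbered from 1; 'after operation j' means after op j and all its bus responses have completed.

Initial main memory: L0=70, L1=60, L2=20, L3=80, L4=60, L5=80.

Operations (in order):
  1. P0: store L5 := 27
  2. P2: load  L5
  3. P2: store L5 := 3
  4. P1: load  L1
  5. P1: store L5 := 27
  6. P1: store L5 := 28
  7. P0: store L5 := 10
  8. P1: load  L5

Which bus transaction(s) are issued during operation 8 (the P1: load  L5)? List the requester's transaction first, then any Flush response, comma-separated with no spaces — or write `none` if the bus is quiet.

[1] P0: store L5 := 27 | P0:M(27), P1:I, P2:I | bus: BusRdX
[2] P2: load  L5 | P0:O(27), P1:I, P2:S(27) | bus: BusRd
[3] P2: store L5 := 3 | P0:I, P1:I, P2:M(3) | bus: BusUpgr,Flush
[4] P1: load  L1 | P0:I, P1:E(60), P2:I | bus: BusRd
[5] P1: store L5 := 27 | P0:I, P1:M(27), P2:I | bus: BusRdX,Flush
[6] P1: store L5 := 28 | P0:I, P1:M(28), P2:I | bus: none
[7] P0: store L5 := 10 | P0:M(10), P1:I, P2:I | bus: BusRdX,Flush
[8] P1: load  L5 | P0:O(10), P1:S(10), P2:I | bus: BusRd

bus = BusRd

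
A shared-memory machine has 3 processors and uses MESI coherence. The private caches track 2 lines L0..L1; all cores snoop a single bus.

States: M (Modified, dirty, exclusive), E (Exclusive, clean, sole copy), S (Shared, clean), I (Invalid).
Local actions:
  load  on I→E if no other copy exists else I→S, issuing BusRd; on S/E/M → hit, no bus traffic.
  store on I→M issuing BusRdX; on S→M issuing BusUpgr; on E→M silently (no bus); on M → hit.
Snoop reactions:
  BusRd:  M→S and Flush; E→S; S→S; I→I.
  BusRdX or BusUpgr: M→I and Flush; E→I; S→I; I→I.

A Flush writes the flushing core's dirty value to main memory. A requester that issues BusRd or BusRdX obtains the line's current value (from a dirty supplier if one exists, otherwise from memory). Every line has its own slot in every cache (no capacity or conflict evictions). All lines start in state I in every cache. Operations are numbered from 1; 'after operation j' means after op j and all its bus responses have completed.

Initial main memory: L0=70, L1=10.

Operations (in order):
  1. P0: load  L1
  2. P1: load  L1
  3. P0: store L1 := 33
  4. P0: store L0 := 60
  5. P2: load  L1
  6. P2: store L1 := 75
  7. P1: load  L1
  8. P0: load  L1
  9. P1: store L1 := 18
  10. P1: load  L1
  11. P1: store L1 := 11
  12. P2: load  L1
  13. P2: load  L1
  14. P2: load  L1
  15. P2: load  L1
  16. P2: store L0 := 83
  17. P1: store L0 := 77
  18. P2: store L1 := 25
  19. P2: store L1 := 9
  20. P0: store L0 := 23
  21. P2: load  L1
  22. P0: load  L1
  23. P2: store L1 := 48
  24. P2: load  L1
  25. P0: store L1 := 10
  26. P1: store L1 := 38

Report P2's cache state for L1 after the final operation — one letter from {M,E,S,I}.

1. P0: load  L1  bus=[BusRd]  L1: P0=E P1=I P2=I  mem[L1]=10
2. P1: load  L1  bus=[BusRd]  L1: P0=S P1=S P2=I  mem[L1]=10
3. P0: store L1 := 33  bus=[BusUpgr]  L1: P0=M P1=I P2=I  mem[L1]=10
4. P0: store L0 := 60  bus=[BusRdX]  L0: P0=M P1=I P2=I  mem[L0]=70
5. P2: load  L1  bus=[BusRd,Flush]  L1: P0=S P1=I P2=S  mem[L1]=33
6. P2: store L1 := 75  bus=[BusUpgr]  L1: P0=I P1=I P2=M  mem[L1]=33
7. P1: load  L1  bus=[BusRd,Flush]  L1: P0=I P1=S P2=S  mem[L1]=75
8. P0: load  L1  bus=[BusRd]  L1: P0=S P1=S P2=S  mem[L1]=75
9. P1: store L1 := 18  bus=[BusUpgr]  L1: P0=I P1=M P2=I  mem[L1]=75
10. P1: load  L1  bus=[-]  L1: P0=I P1=M P2=I  mem[L1]=75
11. P1: store L1 := 11  bus=[-]  L1: P0=I P1=M P2=I  mem[L1]=75
12. P2: load  L1  bus=[BusRd,Flush]  L1: P0=I P1=S P2=S  mem[L1]=11
13. P2: load  L1  bus=[-]  L1: P0=I P1=S P2=S  mem[L1]=11
14. P2: load  L1  bus=[-]  L1: P0=I P1=S P2=S  mem[L1]=11
15. P2: load  L1  bus=[-]  L1: P0=I P1=S P2=S  mem[L1]=11
16. P2: store L0 := 83  bus=[BusRdX,Flush]  L0: P0=I P1=I P2=M  mem[L0]=60
17. P1: store L0 := 77  bus=[BusRdX,Flush]  L0: P0=I P1=M P2=I  mem[L0]=83
18. P2: store L1 := 25  bus=[BusUpgr]  L1: P0=I P1=I P2=M  mem[L1]=11
19. P2: store L1 := 9  bus=[-]  L1: P0=I P1=I P2=M  mem[L1]=11
20. P0: store L0 := 23  bus=[BusRdX,Flush]  L0: P0=M P1=I P2=I  mem[L0]=77
21. P2: load  L1  bus=[-]  L1: P0=I P1=I P2=M  mem[L1]=11
22. P0: load  L1  bus=[BusRd,Flush]  L1: P0=S P1=I P2=S  mem[L1]=9
23. P2: store L1 := 48  bus=[BusUpgr]  L1: P0=I P1=I P2=M  mem[L1]=9
24. P2: load  L1  bus=[-]  L1: P0=I P1=I P2=M  mem[L1]=9
25. P0: store L1 := 10  bus=[BusRdX,Flush]  L1: P0=M P1=I P2=I  mem[L1]=48
26. P1: store L1 := 38  bus=[BusRdX,Flush]  L1: P0=I P1=M P2=I  mem[L1]=10

state = I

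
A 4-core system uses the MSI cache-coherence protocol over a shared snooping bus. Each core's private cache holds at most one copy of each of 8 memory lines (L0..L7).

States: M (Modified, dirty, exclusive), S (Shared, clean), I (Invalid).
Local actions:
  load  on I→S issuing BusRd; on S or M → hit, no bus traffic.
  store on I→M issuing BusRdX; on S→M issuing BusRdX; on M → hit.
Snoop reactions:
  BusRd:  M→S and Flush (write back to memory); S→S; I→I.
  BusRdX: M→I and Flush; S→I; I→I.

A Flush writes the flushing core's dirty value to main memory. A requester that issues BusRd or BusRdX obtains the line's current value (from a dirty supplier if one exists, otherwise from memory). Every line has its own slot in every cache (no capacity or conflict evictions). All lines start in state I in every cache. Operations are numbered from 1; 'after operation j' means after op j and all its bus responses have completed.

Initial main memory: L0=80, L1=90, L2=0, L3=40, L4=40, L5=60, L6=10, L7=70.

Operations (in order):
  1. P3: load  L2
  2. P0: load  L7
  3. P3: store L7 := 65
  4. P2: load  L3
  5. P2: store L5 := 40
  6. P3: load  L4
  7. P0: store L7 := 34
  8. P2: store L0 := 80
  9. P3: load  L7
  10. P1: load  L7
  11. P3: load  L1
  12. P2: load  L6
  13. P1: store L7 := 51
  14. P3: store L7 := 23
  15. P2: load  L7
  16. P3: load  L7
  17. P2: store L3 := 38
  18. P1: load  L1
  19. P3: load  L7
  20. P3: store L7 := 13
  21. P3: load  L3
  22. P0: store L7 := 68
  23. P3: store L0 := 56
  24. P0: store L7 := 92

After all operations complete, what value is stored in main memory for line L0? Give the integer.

memory[L0] = 80

[1] P3: load  L2 | P0:I, P1:I, P2:I, P3:S(0) | bus: BusRd
[2] P0: load  L7 | P0:S(70), P1:I, P2:I, P3:I | bus: BusRd
[3] P3: store L7 := 65 | P0:I, P1:I, P2:I, P3:M(65) | bus: BusRdX
[4] P2: load  L3 | P0:I, P1:I, P2:S(40), P3:I | bus: BusRd
[5] P2: store L5 := 40 | P0:I, P1:I, P2:M(40), P3:I | bus: BusRdX
[6] P3: load  L4 | P0:I, P1:I, P2:I, P3:S(40) | bus: BusRd
[7] P0: store L7 := 34 | P0:M(34), P1:I, P2:I, P3:I | bus: BusRdX,Flush
[8] P2: store L0 := 80 | P0:I, P1:I, P2:M(80), P3:I | bus: BusRdX
[9] P3: load  L7 | P0:S(34), P1:I, P2:I, P3:S(34) | bus: BusRd,Flush
[10] P1: load  L7 | P0:S(34), P1:S(34), P2:I, P3:S(34) | bus: BusRd
[11] P3: load  L1 | P0:I, P1:I, P2:I, P3:S(90) | bus: BusRd
[12] P2: load  L6 | P0:I, P1:I, P2:S(10), P3:I | bus: BusRd
[13] P1: store L7 := 51 | P0:I, P1:M(51), P2:I, P3:I | bus: BusRdX
[14] P3: store L7 := 23 | P0:I, P1:I, P2:I, P3:M(23) | bus: BusRdX,Flush
[15] P2: load  L7 | P0:I, P1:I, P2:S(23), P3:S(23) | bus: BusRd,Flush
[16] P3: load  L7 | P0:I, P1:I, P2:S(23), P3:S(23) | bus: none
[17] P2: store L3 := 38 | P0:I, P1:I, P2:M(38), P3:I | bus: BusRdX
[18] P1: load  L1 | P0:I, P1:S(90), P2:I, P3:S(90) | bus: BusRd
[19] P3: load  L7 | P0:I, P1:I, P2:S(23), P3:S(23) | bus: none
[20] P3: store L7 := 13 | P0:I, P1:I, P2:I, P3:M(13) | bus: BusRdX
[21] P3: load  L3 | P0:I, P1:I, P2:S(38), P3:S(38) | bus: BusRd,Flush
[22] P0: store L7 := 68 | P0:M(68), P1:I, P2:I, P3:I | bus: BusRdX,Flush
[23] P3: store L0 := 56 | P0:I, P1:I, P2:I, P3:M(56) | bus: BusRdX,Flush
[24] P0: store L7 := 92 | P0:M(92), P1:I, P2:I, P3:I | bus: none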